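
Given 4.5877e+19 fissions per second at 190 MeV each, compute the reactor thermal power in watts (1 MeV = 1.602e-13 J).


P = fission_rate * E_MeV * 1.602e-13
P = 4.5877e+19 * 190 * 1.602e-13
P = 1.3964e+09 W

1.3964e+09


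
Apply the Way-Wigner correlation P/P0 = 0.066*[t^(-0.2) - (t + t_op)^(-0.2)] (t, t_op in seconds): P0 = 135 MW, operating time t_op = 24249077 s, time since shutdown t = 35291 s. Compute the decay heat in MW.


P/P0 = 0.066 * [t^(-0.2) - (t + t_op)^(-0.2)]
P/P0 = 0.066 * [35291^(-0.2) - (35291 + 24249077)^(-0.2)]
P/P0 = 0.066 * [0.1231593 - 0.03333762] = 0.005928231
P = 135 * 0.005928231 = 0.80031 MW

0.80031


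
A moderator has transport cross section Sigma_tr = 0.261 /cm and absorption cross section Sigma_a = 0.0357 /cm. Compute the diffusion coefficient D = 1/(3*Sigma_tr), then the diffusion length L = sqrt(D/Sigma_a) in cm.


D = 1 / (3 * Sigma_tr) = 1 / (3 * 0.261) = 1.277139 cm
L = sqrt(D / Sigma_a)
L = sqrt(1.277139 / 0.0357)
L = 5.9812 cm

5.9812


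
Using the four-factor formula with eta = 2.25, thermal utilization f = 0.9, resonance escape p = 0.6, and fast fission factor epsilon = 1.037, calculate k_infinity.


k_inf = eta * f * p * epsilon
k_inf = 2.25 * 0.9 * 0.6 * 1.037
k_inf = 1.2600

1.2600


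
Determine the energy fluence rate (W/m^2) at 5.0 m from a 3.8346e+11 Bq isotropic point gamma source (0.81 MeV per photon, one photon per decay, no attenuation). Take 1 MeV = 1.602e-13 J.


psi = A * E * 1.602e-13 / (4*pi*r^2)
psi = 3.8346e+11 * 0.81 * 1.602e-13 / (4*pi*5.0^2)
psi = 1.5839e-04 W/m^2

1.5839e-04


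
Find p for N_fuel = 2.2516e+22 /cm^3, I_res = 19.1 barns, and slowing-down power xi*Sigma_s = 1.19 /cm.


p = exp(-N * I * 1e-24 / (xi*Sigma_s))
p = exp(-2.2516e+22 * 19.1 * 1e-24 / 1.19)
p = 0.69671

0.69671


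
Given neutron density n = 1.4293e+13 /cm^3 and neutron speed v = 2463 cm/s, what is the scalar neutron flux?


phi = n * v
phi = 1.4293e+13 * 2463
phi = 3.5204e+16 /cm^2/s

3.5204e+16


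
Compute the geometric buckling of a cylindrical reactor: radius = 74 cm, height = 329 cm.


B^2 = (2.405/R)^2 + (pi/H)^2
B^2 = (2.405/74)^2 + (pi/329)^2
B^2 = 0.0011474 /cm^2

0.0011474


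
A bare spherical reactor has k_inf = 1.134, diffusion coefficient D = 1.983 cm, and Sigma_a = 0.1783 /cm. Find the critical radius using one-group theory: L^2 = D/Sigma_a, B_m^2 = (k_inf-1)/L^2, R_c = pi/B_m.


L^2 = D / Sigma_a = 1.983 / 0.1783 = 11.12170 cm^2
B_m^2 = (k_inf - 1) / L^2 = (1.134 - 1) / 11.12170 = 0.01204852 /cm^2
For a bare sphere: B_g = pi/R, so R_c = pi / sqrt(B_m^2)
R_c = pi / sqrt(0.01204852) = 28.621 cm

28.621


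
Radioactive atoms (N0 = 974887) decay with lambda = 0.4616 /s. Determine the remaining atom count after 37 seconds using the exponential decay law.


N = N0 * exp(-lambda * t)
N = 974887 * exp(-0.4616 * 37)
N = 0.037287

0.037287


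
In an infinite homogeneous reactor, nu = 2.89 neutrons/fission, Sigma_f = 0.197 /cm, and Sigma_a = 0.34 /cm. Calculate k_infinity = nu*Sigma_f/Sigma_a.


k_inf = nu * Sigma_f / Sigma_a
k_inf = 2.89 * 0.197 / 0.34
k_inf = 1.6745

1.6745


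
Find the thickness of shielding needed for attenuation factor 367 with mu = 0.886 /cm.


x = ln(factor) / mu
x = ln(367) / 0.886
x = 6.6652 cm

6.6652


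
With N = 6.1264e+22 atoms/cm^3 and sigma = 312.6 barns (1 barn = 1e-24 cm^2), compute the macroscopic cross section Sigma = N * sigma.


Sigma = N * sigma_barns * 1e-24
Sigma = 6.1264e+22 * 312.6 * 1e-24
Sigma = 19.151 /cm

19.151


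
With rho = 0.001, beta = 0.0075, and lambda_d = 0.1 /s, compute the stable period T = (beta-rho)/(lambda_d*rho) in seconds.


T = (beta - rho) / (lambda_d * rho)
T = (0.0075 - 0.001) / (0.1 * 0.001)
T = 65.000 s

65.000


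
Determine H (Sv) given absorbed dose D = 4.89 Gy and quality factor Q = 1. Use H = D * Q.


H = D * Q
H = 4.89 * 1
H = 4.8900 Sv

4.8900


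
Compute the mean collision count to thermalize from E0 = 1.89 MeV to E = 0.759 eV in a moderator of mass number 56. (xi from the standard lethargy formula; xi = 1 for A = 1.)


xi = 1 + (A-1)^2/(2A)*ln((A-1)/(A+1)) = 0.03529286 (for A = 56)
n = ln(E0/E) / xi
n = ln(1.89e6 / 0.759) / 0.03529286
n = ln(2.490119e+06) / 0.03529286 = 417.30

417.30


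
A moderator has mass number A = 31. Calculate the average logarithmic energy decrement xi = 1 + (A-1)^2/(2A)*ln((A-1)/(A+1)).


xi = 1 + (A-1)^2/(2A) * ln((A-1)/(A+1))
xi = 1 + (31-1)^2/(2*31) * ln((31-1)/(31 +1))
xi = 0.063150

0.063150


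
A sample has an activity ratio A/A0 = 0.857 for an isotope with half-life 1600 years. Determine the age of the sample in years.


lambda = ln(2) / t_half = ln(2) / 1600 = 4.332170e-04 /yr
t = -ln(A/A0) / lambda
t = -ln(0.857) / 4.332170e-04
t = 356.21 yr

356.21


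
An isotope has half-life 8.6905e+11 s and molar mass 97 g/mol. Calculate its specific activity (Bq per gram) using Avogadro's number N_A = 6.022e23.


lambda = ln(2) / t_half = ln(2) / 8.6905e+11 = 7.975918e-13 /s
SA = lambda * N_A / M
SA = 7.975918e-13 * 6.022e23 / 97
SA = 4.9516e+09 Bq/g

4.9516e+09


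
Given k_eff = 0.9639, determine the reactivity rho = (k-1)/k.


rho = (k_eff - 1) / k_eff
rho = (0.9639 - 1) / 0.9639
rho = -0.037452

-0.037452


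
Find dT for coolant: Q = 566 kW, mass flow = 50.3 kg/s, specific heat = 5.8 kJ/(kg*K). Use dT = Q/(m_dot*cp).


dT = Q / (m_dot * cp)
dT = 566 / (50.3 * 5.8)
dT = 1.9401 C

1.9401


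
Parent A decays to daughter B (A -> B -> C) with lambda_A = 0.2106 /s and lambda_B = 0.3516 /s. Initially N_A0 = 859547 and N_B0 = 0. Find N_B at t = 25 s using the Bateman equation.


N_B(t) = lambda_A * N_A0 / (lambda_B - lambda_A) * [exp(-lambda_A*t) - exp(-lambda_B*t)]
exp(-0.2106*25) = 0.005169393; exp(-0.3516*25) = 1.522480e-04
N_B = 0.2106 * 859547 / (0.3516 - 0.2106) * (0.005169393 - 1.522480e-04)
N_B = 6441.2

6441.2


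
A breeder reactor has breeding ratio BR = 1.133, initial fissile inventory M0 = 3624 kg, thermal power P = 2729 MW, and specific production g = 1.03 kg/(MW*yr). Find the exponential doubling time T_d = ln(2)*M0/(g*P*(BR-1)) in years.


Breeding gain G = BR - 1 = 1.133 - 1 = 0.133
Fissile production rate = g * P * G = 1.03 * 2729 * 0.133 = 373.84571 kg/yr
T_d = ln(2) * M0 / (g * P * G)
T_d = ln(2) * 3624 / 373.84571 = 6.7193 yr

6.7193


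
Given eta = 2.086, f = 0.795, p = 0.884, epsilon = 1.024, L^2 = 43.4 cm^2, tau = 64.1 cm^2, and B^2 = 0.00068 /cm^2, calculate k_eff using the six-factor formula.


k_inf = eta*f*p*eps = 2.086*0.795*0.884*1.024 = 1.501183
P_TNL = 1/(1 + L^2*B^2) = 1/(1 + 43.4*0.00068) = 0.9713340
P_FNL = exp(-B^2*tau) = exp(-0.00068*64.1) = 0.9573483
k_eff = k_inf * P_TNL * P_FNL = 1.501183 * 0.9713340 * 0.9573483
k_eff = 1.3960

1.3960


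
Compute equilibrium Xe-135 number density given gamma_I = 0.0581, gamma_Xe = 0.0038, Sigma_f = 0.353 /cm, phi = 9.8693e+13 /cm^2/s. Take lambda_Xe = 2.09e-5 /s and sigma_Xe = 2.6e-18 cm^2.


Xe_eq = (gamma_I + gamma_Xe) * Sigma_f * phi / (lambda_Xe + sigma_Xe * phi)
Numerator = (0.0581 + 0.0038) * 0.353 * 9.8693e+13 = 2.156511e+12
Denominator = 2.09e-5 + 2.6e-18 * 9.8693e+13 = 2.775018e-04
Xe_eq = 2.156511e+12 / 2.775018e-04 = 7.7712e+15 /cm^3

7.7712e+15


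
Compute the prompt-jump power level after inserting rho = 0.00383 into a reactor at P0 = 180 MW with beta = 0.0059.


P1/P0 = beta / (beta - rho)
P1/P0 = 0.0059 / (0.0059 - 0.00383) = 2.850242
P1 = 180 * 2.850242 = 513.04 MW

513.04


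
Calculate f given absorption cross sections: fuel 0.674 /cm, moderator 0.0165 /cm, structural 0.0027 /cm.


f = Sigma_a_fuel / (Sigma_a_fuel + Sigma_a_mod + Sigma_a_other)
f = 0.674 / (0.674 + 0.0165 + 0.0027)
f = 0.97230

0.97230


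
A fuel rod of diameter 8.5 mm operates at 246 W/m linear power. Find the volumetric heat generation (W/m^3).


r = D / 2 / 1000 = 8.5 / 2 / 1000 = 0.00425 m
q''' = q' / (pi * r^2)
q''' = 246 / (pi * 0.00425^2)
q''' = 4.3352e+06 W/m^3

4.3352e+06


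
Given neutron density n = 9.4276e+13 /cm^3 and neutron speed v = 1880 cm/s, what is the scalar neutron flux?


phi = n * v
phi = 9.4276e+13 * 1880
phi = 1.7724e+17 /cm^2/s

1.7724e+17


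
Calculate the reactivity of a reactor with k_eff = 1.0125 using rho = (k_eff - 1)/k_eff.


rho = (k_eff - 1) / k_eff
rho = (1.0125 - 1) / 1.0125
rho = 0.012346

0.012346


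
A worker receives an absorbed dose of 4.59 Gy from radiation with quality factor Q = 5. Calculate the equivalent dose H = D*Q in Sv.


H = D * Q
H = 4.59 * 5
H = 22.950 Sv

22.950


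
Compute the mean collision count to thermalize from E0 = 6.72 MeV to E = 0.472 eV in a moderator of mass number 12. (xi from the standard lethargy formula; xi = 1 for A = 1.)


xi = 1 + (A-1)^2/(2A)*ln((A-1)/(A+1)) = 0.1577690 (for A = 12)
n = ln(E0/E) / xi
n = ln(6.72e6 / 0.472) / 0.1577690
n = ln(1.423729e+07) / 0.1577690 = 104.40

104.40


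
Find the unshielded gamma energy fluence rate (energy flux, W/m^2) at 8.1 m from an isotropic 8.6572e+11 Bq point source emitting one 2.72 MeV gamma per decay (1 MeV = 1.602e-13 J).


psi = A * E * 1.602e-13 / (4*pi*r^2)
psi = 8.6572e+11 * 2.72 * 1.602e-13 / (4*pi*8.1^2)
psi = 4.5754e-04 W/m^2

4.5754e-04


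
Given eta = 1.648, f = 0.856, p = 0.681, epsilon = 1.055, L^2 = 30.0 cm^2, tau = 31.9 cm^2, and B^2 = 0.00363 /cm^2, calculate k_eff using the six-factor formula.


k_inf = eta*f*p*eps = 1.648*0.856*0.681*1.055 = 1.013516
P_TNL = 1/(1 + L^2*B^2) = 1/(1 + 30.0*0.00363) = 0.9017946
P_FNL = exp(-B^2*tau) = exp(-0.00363*31.9) = 0.8906560
k_eff = k_inf * P_TNL * P_FNL = 1.013516 * 0.9017946 * 0.8906560
k_eff = 0.81404

0.81404


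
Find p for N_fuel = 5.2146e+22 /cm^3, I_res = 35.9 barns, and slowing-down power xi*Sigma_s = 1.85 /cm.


p = exp(-N * I * 1e-24 / (xi*Sigma_s))
p = exp(-5.2146e+22 * 35.9 * 1e-24 / 1.85)
p = 0.36352

0.36352


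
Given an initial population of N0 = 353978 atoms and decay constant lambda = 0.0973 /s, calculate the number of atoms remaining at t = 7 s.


N = N0 * exp(-lambda * t)
N = 353978 * exp(-0.0973 * 7)
N = 179134

179134


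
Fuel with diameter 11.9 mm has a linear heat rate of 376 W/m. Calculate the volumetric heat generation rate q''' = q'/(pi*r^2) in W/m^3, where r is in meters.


r = D / 2 / 1000 = 11.9 / 2 / 1000 = 0.00595 m
q''' = q' / (pi * r^2)
q''' = 376 / (pi * 0.00595^2)
q''' = 3.3807e+06 W/m^3

3.3807e+06


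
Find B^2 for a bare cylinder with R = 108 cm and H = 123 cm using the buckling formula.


B^2 = (2.405/R)^2 + (pi/H)^2
B^2 = (2.405/108)^2 + (pi/123)^2
B^2 = 0.0011483 /cm^2

0.0011483


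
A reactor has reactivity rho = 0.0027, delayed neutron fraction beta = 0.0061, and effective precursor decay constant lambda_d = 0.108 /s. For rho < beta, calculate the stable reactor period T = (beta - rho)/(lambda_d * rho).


T = (beta - rho) / (lambda_d * rho)
T = (0.0061 - 0.0027) / (0.108 * 0.0027)
T = 11.660 s

11.660


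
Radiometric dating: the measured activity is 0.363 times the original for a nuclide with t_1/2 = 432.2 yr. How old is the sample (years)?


lambda = ln(2) / t_half = ln(2) / 432.2 = 0.001603765 /yr
t = -ln(A/A0) / lambda
t = -ln(0.363) / 0.001603765
t = 631.86 yr

631.86


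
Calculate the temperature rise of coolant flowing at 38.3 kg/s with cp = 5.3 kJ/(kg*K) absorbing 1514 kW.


dT = Q / (m_dot * cp)
dT = 1514 / (38.3 * 5.3)
dT = 7.4585 C

7.4585


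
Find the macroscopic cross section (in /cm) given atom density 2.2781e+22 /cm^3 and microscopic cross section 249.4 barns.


Sigma = N * sigma_barns * 1e-24
Sigma = 2.2781e+22 * 249.4 * 1e-24
Sigma = 5.6816 /cm

5.6816


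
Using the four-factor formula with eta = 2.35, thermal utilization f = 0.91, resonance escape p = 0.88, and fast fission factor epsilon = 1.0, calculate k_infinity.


k_inf = eta * f * p * epsilon
k_inf = 2.35 * 0.91 * 0.88 * 1.0
k_inf = 1.8819

1.8819


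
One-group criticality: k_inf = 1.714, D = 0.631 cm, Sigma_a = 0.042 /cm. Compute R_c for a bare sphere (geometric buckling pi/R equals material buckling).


L^2 = D / Sigma_a = 0.631 / 0.042 = 15.02381 cm^2
B_m^2 = (k_inf - 1) / L^2 = (1.714 - 1) / 15.02381 = 0.04752456 /cm^2
For a bare sphere: B_g = pi/R, so R_c = pi / sqrt(B_m^2)
R_c = pi / sqrt(0.04752456) = 14.411 cm

14.411


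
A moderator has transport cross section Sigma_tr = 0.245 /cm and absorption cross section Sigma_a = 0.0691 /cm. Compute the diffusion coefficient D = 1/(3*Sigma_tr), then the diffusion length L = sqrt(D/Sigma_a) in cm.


D = 1 / (3 * Sigma_tr) = 1 / (3 * 0.245) = 1.360544 cm
L = sqrt(D / Sigma_a)
L = sqrt(1.360544 / 0.0691)
L = 4.4373 cm

4.4373


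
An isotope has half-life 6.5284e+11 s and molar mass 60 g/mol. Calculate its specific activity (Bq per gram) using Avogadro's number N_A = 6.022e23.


lambda = ln(2) / t_half = ln(2) / 6.5284e+11 = 1.061741e-12 /s
SA = lambda * N_A / M
SA = 1.061741e-12 * 6.022e23 / 60
SA = 1.0656e+10 Bq/g

1.0656e+10


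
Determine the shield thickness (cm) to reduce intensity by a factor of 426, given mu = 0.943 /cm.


x = ln(factor) / mu
x = ln(426) / 0.943
x = 6.4204 cm

6.4204


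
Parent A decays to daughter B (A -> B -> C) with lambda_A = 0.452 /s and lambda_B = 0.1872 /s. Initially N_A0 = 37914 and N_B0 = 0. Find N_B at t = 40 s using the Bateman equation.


N_B(t) = lambda_A * N_A0 / (lambda_B - lambda_A) * [exp(-lambda_A*t) - exp(-lambda_B*t)]
exp(-0.452*40) = 1.405904e-08; exp(-0.1872*40) = 5.597614e-04
N_B = 0.452 * 37914 / (0.1872 - 0.452) * (1.405904e-08 - 5.597614e-04)
N_B = 36.225

36.225


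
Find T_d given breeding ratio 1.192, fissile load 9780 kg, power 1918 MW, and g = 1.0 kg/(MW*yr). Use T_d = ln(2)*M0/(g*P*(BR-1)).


Breeding gain G = BR - 1 = 1.192 - 1 = 0.192
Fissile production rate = g * P * G = 1.0 * 1918 * 0.192 = 368.256 kg/yr
T_d = ln(2) * M0 / (g * P * G)
T_d = ln(2) * 9780 / 368.256 = 18.408 yr

18.408


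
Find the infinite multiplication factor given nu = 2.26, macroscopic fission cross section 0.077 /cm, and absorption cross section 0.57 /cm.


k_inf = nu * Sigma_f / Sigma_a
k_inf = 2.26 * 0.077 / 0.57
k_inf = 0.30530

0.30530


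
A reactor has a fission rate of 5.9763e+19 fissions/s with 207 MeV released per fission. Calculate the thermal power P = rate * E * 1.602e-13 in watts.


P = fission_rate * E_MeV * 1.602e-13
P = 5.9763e+19 * 207 * 1.602e-13
P = 1.9818e+09 W

1.9818e+09


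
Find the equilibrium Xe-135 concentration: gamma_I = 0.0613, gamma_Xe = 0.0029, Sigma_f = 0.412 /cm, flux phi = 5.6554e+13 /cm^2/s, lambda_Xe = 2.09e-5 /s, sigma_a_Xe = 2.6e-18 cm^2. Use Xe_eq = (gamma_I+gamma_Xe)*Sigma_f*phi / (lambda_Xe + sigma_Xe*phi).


Xe_eq = (gamma_I + gamma_Xe) * Sigma_f * phi / (lambda_Xe + sigma_Xe * phi)
Numerator = (0.0613 + 0.0029) * 0.412 * 5.6554e+13 = 1.495876e+12
Denominator = 2.09e-5 + 2.6e-18 * 5.6554e+13 = 1.679404e-04
Xe_eq = 1.495876e+12 / 1.679404e-04 = 8.9072e+15 /cm^3

8.9072e+15


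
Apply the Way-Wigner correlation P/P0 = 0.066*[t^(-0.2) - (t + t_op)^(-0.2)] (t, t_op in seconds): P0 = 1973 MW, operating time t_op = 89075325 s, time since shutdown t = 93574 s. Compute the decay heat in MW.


P/P0 = 0.066 * [t^(-0.2) - (t + t_op)^(-0.2)]
P/P0 = 0.066 * [93574^(-0.2) - (93574 + 89075325)^(-0.2)]
P/P0 = 0.066 * [0.1013372 - 0.02570143] = 0.004991961
P = 1973 * 0.004991961 = 9.8491 MW

9.8491


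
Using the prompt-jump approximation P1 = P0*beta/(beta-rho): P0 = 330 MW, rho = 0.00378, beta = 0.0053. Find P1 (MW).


P1/P0 = beta / (beta - rho)
P1/P0 = 0.0053 / (0.0053 - 0.00378) = 3.486842
P1 = 330 * 3.486842 = 1150.7 MW

1150.7


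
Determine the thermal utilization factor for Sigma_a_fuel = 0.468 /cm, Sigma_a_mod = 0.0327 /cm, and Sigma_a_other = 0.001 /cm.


f = Sigma_a_fuel / (Sigma_a_fuel + Sigma_a_mod + Sigma_a_other)
f = 0.468 / (0.468 + 0.0327 + 0.001)
f = 0.93283

0.93283


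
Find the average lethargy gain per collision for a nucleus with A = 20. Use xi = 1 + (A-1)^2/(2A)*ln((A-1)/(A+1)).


xi = 1 + (A-1)^2/(2A) * ln((A-1)/(A+1))
xi = 1 + (20-1)^2/(2*20) * ln((20-1)/(20 +1))
xi = 0.096747

0.096747


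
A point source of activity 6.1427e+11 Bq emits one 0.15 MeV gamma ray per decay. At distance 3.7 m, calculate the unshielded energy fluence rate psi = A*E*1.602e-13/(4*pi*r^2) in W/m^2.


psi = A * E * 1.602e-13 / (4*pi*r^2)
psi = 6.1427e+11 * 0.15 * 1.602e-13 / (4*pi*3.7^2)
psi = 8.5802e-05 W/m^2

8.5802e-05


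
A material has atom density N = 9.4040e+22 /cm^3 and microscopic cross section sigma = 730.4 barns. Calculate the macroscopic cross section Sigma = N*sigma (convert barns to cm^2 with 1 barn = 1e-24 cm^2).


Sigma = N * sigma_barns * 1e-24
Sigma = 9.4040e+22 * 730.4 * 1e-24
Sigma = 68.687 /cm

68.687


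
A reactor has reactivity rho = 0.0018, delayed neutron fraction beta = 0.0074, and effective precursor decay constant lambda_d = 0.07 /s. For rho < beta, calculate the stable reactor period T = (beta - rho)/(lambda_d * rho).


T = (beta - rho) / (lambda_d * rho)
T = (0.0074 - 0.0018) / (0.07 * 0.0018)
T = 44.444 s

44.444


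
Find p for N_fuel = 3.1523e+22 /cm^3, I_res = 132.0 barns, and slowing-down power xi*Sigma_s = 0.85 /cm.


p = exp(-N * I * 1e-24 / (xi*Sigma_s))
p = exp(-3.1523e+22 * 132.0 * 1e-24 / 0.85)
p = 0.0074814

0.0074814


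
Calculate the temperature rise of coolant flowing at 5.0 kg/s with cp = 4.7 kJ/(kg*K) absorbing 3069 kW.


dT = Q / (m_dot * cp)
dT = 3069 / (5.0 * 4.7)
dT = 130.60 C

130.60


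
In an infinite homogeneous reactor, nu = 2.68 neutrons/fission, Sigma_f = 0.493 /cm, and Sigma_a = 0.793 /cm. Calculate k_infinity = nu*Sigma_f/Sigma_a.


k_inf = nu * Sigma_f / Sigma_a
k_inf = 2.68 * 0.493 / 0.793
k_inf = 1.6661

1.6661


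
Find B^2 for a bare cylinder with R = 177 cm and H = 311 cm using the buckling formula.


B^2 = (2.405/R)^2 + (pi/H)^2
B^2 = (2.405/177)^2 + (pi/311)^2
B^2 = 2.8666e-04 /cm^2

2.8666e-04


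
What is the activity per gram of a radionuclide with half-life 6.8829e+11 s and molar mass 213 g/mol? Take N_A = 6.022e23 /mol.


lambda = ln(2) / t_half = ln(2) / 6.8829e+11 = 1.007057e-12 /s
SA = lambda * N_A / M
SA = 1.007057e-12 * 6.022e23 / 213
SA = 2.8472e+09 Bq/g

2.8472e+09


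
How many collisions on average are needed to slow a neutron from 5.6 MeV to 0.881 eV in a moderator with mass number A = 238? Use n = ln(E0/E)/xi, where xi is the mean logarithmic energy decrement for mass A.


xi = 1 + (A-1)^2/(2A)*ln((A-1)/(A+1)) = 0.008379872 (for A = 238)
n = ln(E0/E) / xi
n = ln(5.6e6 / 0.881) / 0.008379872
n = ln(6.356413e+06) / 0.008379872 = 1869.4

1869.4


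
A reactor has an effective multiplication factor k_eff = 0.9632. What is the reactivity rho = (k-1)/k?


rho = (k_eff - 1) / k_eff
rho = (0.9632 - 1) / 0.9632
rho = -0.038206

-0.038206


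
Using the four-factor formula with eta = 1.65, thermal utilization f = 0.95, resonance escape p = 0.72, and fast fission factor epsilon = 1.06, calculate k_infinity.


k_inf = eta * f * p * epsilon
k_inf = 1.65 * 0.95 * 0.72 * 1.06
k_inf = 1.1963

1.1963


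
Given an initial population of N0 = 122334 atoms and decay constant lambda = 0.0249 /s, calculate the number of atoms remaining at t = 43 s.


N = N0 * exp(-lambda * t)
N = 122334 * exp(-0.0249 * 43)
N = 41932

41932


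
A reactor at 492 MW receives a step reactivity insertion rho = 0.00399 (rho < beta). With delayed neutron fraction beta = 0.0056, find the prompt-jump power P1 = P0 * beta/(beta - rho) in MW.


P1/P0 = beta / (beta - rho)
P1/P0 = 0.0056 / (0.0056 - 0.00399) = 3.478261
P1 = 492 * 3.478261 = 1711.3 MW

1711.3


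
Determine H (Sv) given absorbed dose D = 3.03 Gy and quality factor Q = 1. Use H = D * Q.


H = D * Q
H = 3.03 * 1
H = 3.0300 Sv

3.0300


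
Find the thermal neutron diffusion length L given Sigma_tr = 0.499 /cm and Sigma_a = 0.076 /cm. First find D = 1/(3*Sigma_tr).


D = 1 / (3 * Sigma_tr) = 1 / (3 * 0.499) = 0.6680027 cm
L = sqrt(D / Sigma_a)
L = sqrt(0.6680027 / 0.076)
L = 2.9647 cm

2.9647


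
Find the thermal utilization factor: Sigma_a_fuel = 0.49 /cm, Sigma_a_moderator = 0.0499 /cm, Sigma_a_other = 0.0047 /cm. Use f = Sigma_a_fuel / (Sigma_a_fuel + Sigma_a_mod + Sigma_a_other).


f = Sigma_a_fuel / (Sigma_a_fuel + Sigma_a_mod + Sigma_a_other)
f = 0.49 / (0.49 + 0.0499 + 0.0047)
f = 0.89974

0.89974


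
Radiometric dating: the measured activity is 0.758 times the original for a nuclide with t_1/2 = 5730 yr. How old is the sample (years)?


lambda = ln(2) / t_half = ln(2) / 5730 = 1.209681e-04 /yr
t = -ln(A/A0) / lambda
t = -ln(0.758) / 1.209681e-04
t = 2290.5 yr

2290.5


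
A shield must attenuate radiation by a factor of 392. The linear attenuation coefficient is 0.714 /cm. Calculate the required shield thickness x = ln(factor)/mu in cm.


x = ln(factor) / mu
x = ln(392) / 0.714
x = 8.3631 cm

8.3631


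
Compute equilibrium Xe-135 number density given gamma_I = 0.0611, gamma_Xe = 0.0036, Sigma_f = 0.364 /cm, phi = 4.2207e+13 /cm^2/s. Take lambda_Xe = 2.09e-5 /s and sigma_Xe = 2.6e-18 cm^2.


Xe_eq = (gamma_I + gamma_Xe) * Sigma_f * phi / (lambda_Xe + sigma_Xe * phi)
Numerator = (0.0611 + 0.0036) * 0.364 * 4.2207e+13 = 9.940086e+11
Denominator = 2.09e-5 + 2.6e-18 * 4.2207e+13 = 1.306382e-04
Xe_eq = 9.940086e+11 / 1.306382e-04 = 7.6089e+15 /cm^3

7.6089e+15


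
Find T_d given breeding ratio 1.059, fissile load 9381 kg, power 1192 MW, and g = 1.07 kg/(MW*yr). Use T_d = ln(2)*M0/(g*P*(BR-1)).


Breeding gain G = BR - 1 = 1.059 - 1 = 0.059
Fissile production rate = g * P * G = 1.07 * 1192 * 0.059 = 75.25096 kg/yr
T_d = ln(2) * M0 / (g * P * G)
T_d = ln(2) * 9381 / 75.25096 = 86.410 yr

86.410


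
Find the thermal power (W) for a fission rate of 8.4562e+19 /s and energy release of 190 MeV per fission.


P = fission_rate * E_MeV * 1.602e-13
P = 8.4562e+19 * 190 * 1.602e-13
P = 2.5739e+09 W

2.5739e+09


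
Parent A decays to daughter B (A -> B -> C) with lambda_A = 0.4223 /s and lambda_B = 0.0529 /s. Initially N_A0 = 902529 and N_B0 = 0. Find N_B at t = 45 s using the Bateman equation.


N_B(t) = lambda_A * N_A0 / (lambda_B - lambda_A) * [exp(-lambda_A*t) - exp(-lambda_B*t)]
exp(-0.4223*45) = 5.583221e-09; exp(-0.0529*45) = 0.09250431
N_B = 0.4223 * 902529 / (0.0529 - 0.4223) * (5.583221e-09 - 0.09250431)
N_B = 95444

95444


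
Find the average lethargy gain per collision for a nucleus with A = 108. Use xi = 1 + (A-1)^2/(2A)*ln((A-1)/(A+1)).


xi = 1 + (A-1)^2/(2A) * ln((A-1)/(A+1))
xi = 1 + (108-1)^2/(2*108) * ln((108-1)/(108 +1))
xi = 0.018405

0.018405


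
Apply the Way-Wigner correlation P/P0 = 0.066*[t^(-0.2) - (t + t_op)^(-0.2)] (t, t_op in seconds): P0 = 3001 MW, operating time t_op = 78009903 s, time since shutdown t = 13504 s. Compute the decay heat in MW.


P/P0 = 0.066 * [t^(-0.2) - (t + t_op)^(-0.2)]
P/P0 = 0.066 * [13504^(-0.2) - (13504 + 78009903)^(-0.2)]
P/P0 = 0.066 * [0.1492477 - 0.02639703] = 0.008108144
P = 3001 * 0.008108144 = 24.333 MW

24.333


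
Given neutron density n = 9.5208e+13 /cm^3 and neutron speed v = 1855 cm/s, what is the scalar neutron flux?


phi = n * v
phi = 9.5208e+13 * 1855
phi = 1.7661e+17 /cm^2/s

1.7661e+17


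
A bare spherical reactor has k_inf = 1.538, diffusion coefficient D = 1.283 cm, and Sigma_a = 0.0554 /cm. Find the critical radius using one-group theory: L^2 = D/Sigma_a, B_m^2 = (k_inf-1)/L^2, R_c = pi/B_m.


L^2 = D / Sigma_a = 1.283 / 0.0554 = 23.15884 cm^2
B_m^2 = (k_inf - 1) / L^2 = (1.538 - 1) / 23.15884 = 0.02323087 /cm^2
For a bare sphere: B_g = pi/R, so R_c = pi / sqrt(B_m^2)
R_c = pi / sqrt(0.02323087) = 20.612 cm

20.612


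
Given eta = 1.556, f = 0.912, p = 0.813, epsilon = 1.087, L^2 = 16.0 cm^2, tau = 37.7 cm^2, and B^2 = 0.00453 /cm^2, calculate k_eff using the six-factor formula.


k_inf = eta*f*p*eps = 1.556*0.912*0.813*1.087 = 1.254078
P_TNL = 1/(1 + L^2*B^2) = 1/(1 + 16.0*0.00453) = 0.9324183
P_FNL = exp(-B^2*tau) = exp(-0.00453*37.7) = 0.8430062
k_eff = k_inf * P_TNL * P_FNL = 1.254078 * 0.9324183 * 0.8430062
k_eff = 0.98575

0.98575


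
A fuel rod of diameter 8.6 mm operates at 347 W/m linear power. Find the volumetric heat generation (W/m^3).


r = D / 2 / 1000 = 8.6 / 2 / 1000 = 0.0043 m
q''' = q' / (pi * r^2)
q''' = 347 / (pi * 0.0043^2)
q''' = 5.9737e+06 W/m^3

5.9737e+06


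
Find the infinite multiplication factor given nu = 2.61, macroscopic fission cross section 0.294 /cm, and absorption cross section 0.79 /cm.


k_inf = nu * Sigma_f / Sigma_a
k_inf = 2.61 * 0.294 / 0.79
k_inf = 0.97132

0.97132


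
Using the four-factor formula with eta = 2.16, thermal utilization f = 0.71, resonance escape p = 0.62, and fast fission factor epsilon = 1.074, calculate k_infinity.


k_inf = eta * f * p * epsilon
k_inf = 2.16 * 0.71 * 0.62 * 1.074
k_inf = 1.0212

1.0212


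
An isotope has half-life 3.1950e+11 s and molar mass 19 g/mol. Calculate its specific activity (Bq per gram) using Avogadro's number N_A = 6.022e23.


lambda = ln(2) / t_half = ln(2) / 3.1950e+11 = 2.169475e-12 /s
SA = lambda * N_A / M
SA = 2.169475e-12 * 6.022e23 / 19
SA = 6.8761e+10 Bq/g

6.8761e+10


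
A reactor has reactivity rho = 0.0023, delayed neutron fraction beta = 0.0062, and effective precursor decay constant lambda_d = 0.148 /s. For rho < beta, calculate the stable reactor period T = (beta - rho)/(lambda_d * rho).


T = (beta - rho) / (lambda_d * rho)
T = (0.0062 - 0.0023) / (0.148 * 0.0023)
T = 11.457 s

11.457


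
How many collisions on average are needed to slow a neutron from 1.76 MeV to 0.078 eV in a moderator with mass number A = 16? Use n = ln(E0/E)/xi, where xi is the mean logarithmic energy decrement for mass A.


xi = 1 + (A-1)^2/(2A)*ln((A-1)/(A+1)) = 0.1199467 (for A = 16)
n = ln(E0/E) / xi
n = ln(1.76e6 / 0.078) / 0.1199467
n = ln(2.256410e+07) / 0.1199467 = 141.16

141.16


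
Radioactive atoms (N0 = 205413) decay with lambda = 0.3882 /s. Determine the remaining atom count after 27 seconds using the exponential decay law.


N = N0 * exp(-lambda * t)
N = 205413 * exp(-0.3882 * 27)
N = 5.7625

5.7625


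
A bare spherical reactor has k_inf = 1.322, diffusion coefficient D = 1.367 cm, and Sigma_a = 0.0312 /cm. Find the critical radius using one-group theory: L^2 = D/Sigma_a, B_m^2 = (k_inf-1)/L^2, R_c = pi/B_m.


L^2 = D / Sigma_a = 1.367 / 0.0312 = 43.81410 cm^2
B_m^2 = (k_inf - 1) / L^2 = (1.322 - 1) / 43.81410 = 0.007349232 /cm^2
For a bare sphere: B_g = pi/R, so R_c = pi / sqrt(B_m^2)
R_c = pi / sqrt(0.007349232) = 36.646 cm

36.646


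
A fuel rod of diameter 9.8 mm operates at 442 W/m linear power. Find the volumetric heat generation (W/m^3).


r = D / 2 / 1000 = 9.8 / 2 / 1000 = 0.0049 m
q''' = q' / (pi * r^2)
q''' = 442 / (pi * 0.0049^2)
q''' = 5.8598e+06 W/m^3

5.8598e+06


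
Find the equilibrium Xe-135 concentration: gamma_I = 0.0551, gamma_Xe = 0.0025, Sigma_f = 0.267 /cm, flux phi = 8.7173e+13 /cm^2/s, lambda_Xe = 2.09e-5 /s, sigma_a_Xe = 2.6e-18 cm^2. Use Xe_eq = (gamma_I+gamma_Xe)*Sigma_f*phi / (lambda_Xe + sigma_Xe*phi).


Xe_eq = (gamma_I + gamma_Xe) * Sigma_f * phi / (lambda_Xe + sigma_Xe * phi)
Numerator = (0.0551 + 0.0025) * 0.267 * 8.7173e+13 = 1.340651e+12
Denominator = 2.09e-5 + 2.6e-18 * 8.7173e+13 = 2.475498e-04
Xe_eq = 1.340651e+12 / 2.475498e-04 = 5.4157e+15 /cm^3

5.4157e+15


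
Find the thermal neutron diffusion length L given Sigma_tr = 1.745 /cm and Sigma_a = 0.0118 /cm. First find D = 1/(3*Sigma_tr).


D = 1 / (3 * Sigma_tr) = 1 / (3 * 1.745) = 0.1910220 cm
L = sqrt(D / Sigma_a)
L = sqrt(0.1910220 / 0.0118)
L = 4.0235 cm

4.0235


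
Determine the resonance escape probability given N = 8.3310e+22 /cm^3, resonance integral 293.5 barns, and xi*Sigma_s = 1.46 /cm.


p = exp(-N * I * 1e-24 / (xi*Sigma_s))
p = exp(-8.3310e+22 * 293.5 * 1e-24 / 1.46)
p = 5.3286e-08

5.3286e-08


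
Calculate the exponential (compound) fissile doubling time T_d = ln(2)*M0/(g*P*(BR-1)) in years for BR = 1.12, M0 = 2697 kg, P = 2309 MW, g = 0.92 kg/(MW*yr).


Breeding gain G = BR - 1 = 1.12 - 1 = 0.12
Fissile production rate = g * P * G = 0.92 * 2309 * 0.12 = 254.9136 kg/yr
T_d = ln(2) * M0 / (g * P * G)
T_d = ln(2) * 2697 / 254.9136 = 7.3335 yr

7.3335


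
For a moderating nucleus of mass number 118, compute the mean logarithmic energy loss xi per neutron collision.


xi = 1 + (A-1)^2/(2A) * ln((A-1)/(A+1))
xi = 1 + (118-1)^2/(2*118) * ln((118-1)/(118 +1))
xi = 0.016854

0.016854


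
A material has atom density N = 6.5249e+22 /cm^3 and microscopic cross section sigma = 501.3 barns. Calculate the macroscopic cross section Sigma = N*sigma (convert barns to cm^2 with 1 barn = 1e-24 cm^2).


Sigma = N * sigma_barns * 1e-24
Sigma = 6.5249e+22 * 501.3 * 1e-24
Sigma = 32.709 /cm

32.709


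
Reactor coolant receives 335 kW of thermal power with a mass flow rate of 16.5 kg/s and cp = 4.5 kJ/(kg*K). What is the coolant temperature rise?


dT = Q / (m_dot * cp)
dT = 335 / (16.5 * 4.5)
dT = 4.5118 C

4.5118


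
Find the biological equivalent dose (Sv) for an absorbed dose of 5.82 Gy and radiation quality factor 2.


H = D * Q
H = 5.82 * 2
H = 11.640 Sv

11.640


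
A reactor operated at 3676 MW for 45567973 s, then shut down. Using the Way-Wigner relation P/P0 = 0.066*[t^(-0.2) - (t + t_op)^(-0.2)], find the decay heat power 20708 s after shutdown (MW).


P/P0 = 0.066 * [t^(-0.2) - (t + t_op)^(-0.2)]
P/P0 = 0.066 * [20708^(-0.2) - (20708 + 45567973)^(-0.2)]
P/P0 = 0.066 * [0.1370163 - 0.02939196] = 0.007103206
P = 3676 * 0.007103206 = 26.111 MW

26.111


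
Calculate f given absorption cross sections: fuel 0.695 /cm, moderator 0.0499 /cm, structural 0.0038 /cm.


f = Sigma_a_fuel / (Sigma_a_fuel + Sigma_a_mod + Sigma_a_other)
f = 0.695 / (0.695 + 0.0499 + 0.0038)
f = 0.92828

0.92828


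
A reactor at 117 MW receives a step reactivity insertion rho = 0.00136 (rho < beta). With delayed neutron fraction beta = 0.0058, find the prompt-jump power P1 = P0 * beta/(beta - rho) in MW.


P1/P0 = beta / (beta - rho)
P1/P0 = 0.0058 / (0.0058 - 0.00136) = 1.306306
P1 = 117 * 1.306306 = 152.84 MW

152.84


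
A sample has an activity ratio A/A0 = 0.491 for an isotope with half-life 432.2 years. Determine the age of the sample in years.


lambda = ln(2) / t_half = ln(2) / 432.2 = 0.001603765 /yr
t = -ln(A/A0) / lambda
t = -ln(0.491) / 0.001603765
t = 443.53 yr

443.53


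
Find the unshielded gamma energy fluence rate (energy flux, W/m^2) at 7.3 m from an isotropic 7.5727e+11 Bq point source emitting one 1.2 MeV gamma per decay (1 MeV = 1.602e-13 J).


psi = A * E * 1.602e-13 / (4*pi*r^2)
psi = 7.5727e+11 * 1.2 * 1.602e-13 / (4*pi*7.3^2)
psi = 2.1739e-04 W/m^2

2.1739e-04


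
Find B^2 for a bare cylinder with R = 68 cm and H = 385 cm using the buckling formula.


B^2 = (2.405/R)^2 + (pi/H)^2
B^2 = (2.405/68)^2 + (pi/385)^2
B^2 = 0.0013175 /cm^2

0.0013175


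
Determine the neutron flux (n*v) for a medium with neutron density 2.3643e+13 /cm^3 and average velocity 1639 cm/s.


phi = n * v
phi = 2.3643e+13 * 1639
phi = 3.8751e+16 /cm^2/s

3.8751e+16


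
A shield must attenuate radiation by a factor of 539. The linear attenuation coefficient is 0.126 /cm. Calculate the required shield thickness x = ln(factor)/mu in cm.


x = ln(factor) / mu
x = ln(539) / 0.126
x = 49.918 cm

49.918


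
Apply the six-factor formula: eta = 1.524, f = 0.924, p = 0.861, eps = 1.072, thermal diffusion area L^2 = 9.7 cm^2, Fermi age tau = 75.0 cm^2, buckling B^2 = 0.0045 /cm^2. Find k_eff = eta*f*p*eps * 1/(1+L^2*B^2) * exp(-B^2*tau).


k_inf = eta*f*p*eps = 1.524*0.924*0.861*1.072 = 1.299735
P_TNL = 1/(1 + L^2*B^2) = 1/(1 + 9.7*0.0045) = 0.9581756
P_FNL = exp(-B^2*tau) = exp(-0.0045*75.0) = 0.7135520
k_eff = k_inf * P_TNL * P_FNL = 1.299735 * 0.9581756 * 0.7135520
k_eff = 0.88864

0.88864


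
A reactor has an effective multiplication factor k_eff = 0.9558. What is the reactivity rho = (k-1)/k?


rho = (k_eff - 1) / k_eff
rho = (0.9558 - 1) / 0.9558
rho = -0.046244

-0.046244


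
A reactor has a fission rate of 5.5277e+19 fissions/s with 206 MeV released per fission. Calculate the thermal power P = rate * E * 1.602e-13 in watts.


P = fission_rate * E_MeV * 1.602e-13
P = 5.5277e+19 * 206 * 1.602e-13
P = 1.8242e+09 W

1.8242e+09


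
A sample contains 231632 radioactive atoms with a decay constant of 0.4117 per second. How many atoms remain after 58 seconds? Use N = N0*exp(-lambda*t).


N = N0 * exp(-lambda * t)
N = 231632 * exp(-0.4117 * 58)
N = 9.8731e-06

9.8731e-06


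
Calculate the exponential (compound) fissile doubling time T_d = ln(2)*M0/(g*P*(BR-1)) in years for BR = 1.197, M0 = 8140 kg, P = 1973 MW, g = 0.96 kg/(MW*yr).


Breeding gain G = BR - 1 = 1.197 - 1 = 0.197
Fissile production rate = g * P * G = 0.96 * 1973 * 0.197 = 373.13376 kg/yr
T_d = ln(2) * M0 / (g * P * G)
T_d = ln(2) * 8140 / 373.13376 = 15.121 yr

15.121


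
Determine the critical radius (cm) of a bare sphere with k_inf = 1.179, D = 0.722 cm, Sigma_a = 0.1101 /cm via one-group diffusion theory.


L^2 = D / Sigma_a = 0.722 / 0.1101 = 6.557675 cm^2
B_m^2 = (k_inf - 1) / L^2 = (1.179 - 1) / 6.557675 = 0.02729626 /cm^2
For a bare sphere: B_g = pi/R, so R_c = pi / sqrt(B_m^2)
R_c = pi / sqrt(0.02729626) = 19.015 cm

19.015


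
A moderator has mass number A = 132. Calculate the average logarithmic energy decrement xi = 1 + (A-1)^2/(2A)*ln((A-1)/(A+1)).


xi = 1 + (A-1)^2/(2A) * ln((A-1)/(A+1))
xi = 1 + (132-1)^2/(2*132) * ln((132-1)/(132 +1))
xi = 0.015075

0.015075


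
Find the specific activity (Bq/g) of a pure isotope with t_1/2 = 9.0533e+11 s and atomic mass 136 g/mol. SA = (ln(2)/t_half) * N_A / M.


lambda = ln(2) / t_half = ln(2) / 9.0533e+11 = 7.656293e-13 /s
SA = lambda * N_A / M
SA = 7.656293e-13 * 6.022e23 / 136
SA = 3.3902e+09 Bq/g

3.3902e+09


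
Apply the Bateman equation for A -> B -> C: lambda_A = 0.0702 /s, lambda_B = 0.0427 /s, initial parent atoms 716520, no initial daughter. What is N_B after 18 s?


N_B(t) = lambda_A * N_A0 / (lambda_B - lambda_A) * [exp(-lambda_A*t) - exp(-lambda_B*t)]
exp(-0.0702*18) = 0.2826347; exp(-0.0427*18) = 0.4636617
N_B = 0.0702 * 716520 / (0.0427 - 0.0702) * (0.2826347 - 0.4636617)
N_B = 331113

331113


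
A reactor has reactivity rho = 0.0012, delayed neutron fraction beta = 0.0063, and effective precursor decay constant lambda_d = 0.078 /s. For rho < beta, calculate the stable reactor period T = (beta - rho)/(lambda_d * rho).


T = (beta - rho) / (lambda_d * rho)
T = (0.0063 - 0.0012) / (0.078 * 0.0012)
T = 54.487 s

54.487


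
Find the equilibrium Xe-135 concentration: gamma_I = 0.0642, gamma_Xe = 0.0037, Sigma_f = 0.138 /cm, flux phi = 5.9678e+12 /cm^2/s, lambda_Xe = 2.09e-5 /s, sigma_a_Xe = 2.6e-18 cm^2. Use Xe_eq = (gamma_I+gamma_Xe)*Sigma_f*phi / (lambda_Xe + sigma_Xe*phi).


Xe_eq = (gamma_I + gamma_Xe) * Sigma_f * phi / (lambda_Xe + sigma_Xe * phi)
Numerator = (0.0642 + 0.0037) * 0.138 * 5.9678e+12 = 5.591948e+10
Denominator = 2.09e-5 + 2.6e-18 * 5.9678e+12 = 3.641628e-05
Xe_eq = 5.591948e+10 / 3.641628e-05 = 1.5356e+15 /cm^3

1.5356e+15


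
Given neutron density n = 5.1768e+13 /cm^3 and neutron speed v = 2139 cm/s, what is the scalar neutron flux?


phi = n * v
phi = 5.1768e+13 * 2139
phi = 1.1073e+17 /cm^2/s

1.1073e+17


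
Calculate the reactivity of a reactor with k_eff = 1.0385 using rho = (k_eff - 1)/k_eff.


rho = (k_eff - 1) / k_eff
rho = (1.0385 - 1) / 1.0385
rho = 0.037073

0.037073


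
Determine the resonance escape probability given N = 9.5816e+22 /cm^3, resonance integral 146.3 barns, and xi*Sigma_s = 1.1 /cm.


p = exp(-N * I * 1e-24 / (xi*Sigma_s))
p = exp(-9.5816e+22 * 146.3 * 1e-24 / 1.1)
p = 2.9212e-06

2.9212e-06


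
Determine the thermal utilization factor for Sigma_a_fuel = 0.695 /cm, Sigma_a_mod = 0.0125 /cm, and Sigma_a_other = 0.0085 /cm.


f = Sigma_a_fuel / (Sigma_a_fuel + Sigma_a_mod + Sigma_a_other)
f = 0.695 / (0.695 + 0.0125 + 0.0085)
f = 0.97067

0.97067


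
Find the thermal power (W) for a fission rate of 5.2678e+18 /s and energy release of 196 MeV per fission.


P = fission_rate * E_MeV * 1.602e-13
P = 5.2678e+18 * 196 * 1.602e-13
P = 1.6540e+08 W

1.6540e+08


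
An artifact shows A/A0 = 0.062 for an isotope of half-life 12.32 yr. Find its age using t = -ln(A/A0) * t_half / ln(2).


lambda = ln(2) / t_half = ln(2) / 12.32 = 0.05626195 /yr
t = -ln(A/A0) / lambda
t = -ln(0.062) / 0.05626195
t = 49.423 yr

49.423


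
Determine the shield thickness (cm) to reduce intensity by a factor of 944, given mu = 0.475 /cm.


x = ln(factor) / mu
x = ln(944) / 0.475
x = 14.421 cm

14.421


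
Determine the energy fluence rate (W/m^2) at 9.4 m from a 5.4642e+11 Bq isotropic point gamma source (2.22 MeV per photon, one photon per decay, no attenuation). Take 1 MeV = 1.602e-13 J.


psi = A * E * 1.602e-13 / (4*pi*r^2)
psi = 5.4642e+11 * 2.22 * 1.602e-13 / (4*pi*9.4^2)
psi = 1.7502e-04 W/m^2

1.7502e-04


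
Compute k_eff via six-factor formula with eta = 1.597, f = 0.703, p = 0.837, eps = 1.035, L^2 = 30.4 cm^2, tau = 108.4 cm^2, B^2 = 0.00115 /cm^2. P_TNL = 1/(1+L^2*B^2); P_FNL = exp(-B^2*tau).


k_inf = eta*f*p*eps = 1.597*0.703*0.837*1.035 = 0.9725816
P_TNL = 1/(1 + L^2*B^2) = 1/(1 + 30.4*0.00115) = 0.9662209
P_FNL = exp(-B^2*tau) = exp(-0.00115*108.4) = 0.8827970
k_eff = k_inf * P_TNL * P_FNL = 0.9725816 * 0.9662209 * 0.8827970
k_eff = 0.82959

0.82959


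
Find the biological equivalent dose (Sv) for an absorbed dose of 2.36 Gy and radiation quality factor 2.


H = D * Q
H = 2.36 * 2
H = 4.7200 Sv

4.7200


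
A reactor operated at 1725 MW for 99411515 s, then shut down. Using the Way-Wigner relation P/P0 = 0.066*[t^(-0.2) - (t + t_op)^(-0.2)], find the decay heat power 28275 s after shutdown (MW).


P/P0 = 0.066 * [t^(-0.2) - (t + t_op)^(-0.2)]
P/P0 = 0.066 * [28275^(-0.2) - (28275 + 99411515)^(-0.2)]
P/P0 = 0.066 * [0.1287418 - 0.02514710] = 0.006837250
P = 1725 * 0.006837250 = 11.794 MW

11.794


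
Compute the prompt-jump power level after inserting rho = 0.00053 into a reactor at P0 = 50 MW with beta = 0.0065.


P1/P0 = beta / (beta - rho)
P1/P0 = 0.0065 / (0.0065 - 0.00053) = 1.088777
P1 = 50 * 1.088777 = 54.439 MW

54.439


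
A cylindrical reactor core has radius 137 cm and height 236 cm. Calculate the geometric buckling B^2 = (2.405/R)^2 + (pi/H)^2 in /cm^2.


B^2 = (2.405/R)^2 + (pi/H)^2
B^2 = (2.405/137)^2 + (pi/236)^2
B^2 = 4.8537e-04 /cm^2

4.8537e-04


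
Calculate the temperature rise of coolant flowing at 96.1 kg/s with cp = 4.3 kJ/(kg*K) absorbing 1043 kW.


dT = Q / (m_dot * cp)
dT = 1043 / (96.1 * 4.3)
dT = 2.5240 C

2.5240


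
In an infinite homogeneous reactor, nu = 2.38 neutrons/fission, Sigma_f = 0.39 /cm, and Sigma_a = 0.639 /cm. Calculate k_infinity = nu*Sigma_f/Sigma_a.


k_inf = nu * Sigma_f / Sigma_a
k_inf = 2.38 * 0.39 / 0.639
k_inf = 1.4526

1.4526


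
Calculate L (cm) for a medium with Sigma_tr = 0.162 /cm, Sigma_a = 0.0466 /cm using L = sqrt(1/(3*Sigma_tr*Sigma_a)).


D = 1 / (3 * Sigma_tr) = 1 / (3 * 0.162) = 2.057613 cm
L = sqrt(D / Sigma_a)
L = sqrt(2.057613 / 0.0466)
L = 6.6449 cm

6.6449


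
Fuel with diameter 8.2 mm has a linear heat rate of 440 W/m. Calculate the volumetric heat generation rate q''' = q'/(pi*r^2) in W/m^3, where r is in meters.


r = D / 2 / 1000 = 8.2 / 2 / 1000 = 0.0041 m
q''' = q' / (pi * r^2)
q''' = 440 / (pi * 0.0041^2)
q''' = 8.3317e+06 W/m^3

8.3317e+06


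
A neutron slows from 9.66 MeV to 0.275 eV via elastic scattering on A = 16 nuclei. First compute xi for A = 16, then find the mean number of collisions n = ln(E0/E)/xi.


xi = 1 + (A-1)^2/(2A)*ln((A-1)/(A+1)) = 0.1199467 (for A = 16)
n = ln(E0/E) / xi
n = ln(9.66e6 / 0.275) / 0.1199467
n = ln(3.512727e+07) / 0.1199467 = 144.85

144.85
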